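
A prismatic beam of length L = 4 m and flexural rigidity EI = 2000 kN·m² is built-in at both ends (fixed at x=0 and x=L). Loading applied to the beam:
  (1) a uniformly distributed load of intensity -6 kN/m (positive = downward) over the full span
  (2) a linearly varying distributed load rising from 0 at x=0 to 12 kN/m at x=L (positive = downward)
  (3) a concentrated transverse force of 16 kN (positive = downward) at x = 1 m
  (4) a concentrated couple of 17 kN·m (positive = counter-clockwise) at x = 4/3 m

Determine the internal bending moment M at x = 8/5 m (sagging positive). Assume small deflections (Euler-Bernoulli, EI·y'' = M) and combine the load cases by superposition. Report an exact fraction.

Load 1 — uniform load w=-6 kN/m over full span:
  M_1 = wLx/2 - wL²/12 - wx²/2 = (-6)·4·(8/5)/2 - (-6)·4²/12 - (-6)·(8/5)²/2 = -88/25 kN·m
Load 2 — triangular load w₀=12 kN/m (0→w₀ over full span):
  M_2 = 3w₀Lx/20 - w₀L²/30 - w₀x³/(6L) = 3·12·4·(8/5)/20 - 12·4²/30 - 12·(8/5)³/(6·4) = 384/125 kN·m
Load 3 — point force P=16 kN at a=1 m (b=L-a=3):
  M_3 = Pa²(a+3b)(L-x)/L³ - Pa²b/L²  [x>a] = 16·1²·(1+3·3)·(4-(8/5))/4³ - 16·1²·3/4² = 3 kN·m
Load 4 — applied couple M₀=17 kN·m at a=4/3 m (b=L-a=8/3):
  M_4 = R_Ax - M_A - M₀  [x>a] with R_A=17/3, M_A=0 = (17/3)·(8/5) - 0 - 17 = -119/15 kN·m
Superposition: M = Σ M_i = -2018/375 kN·m ≈ -5.381333 kN·m

M(8/5) = -2018/375 kN·m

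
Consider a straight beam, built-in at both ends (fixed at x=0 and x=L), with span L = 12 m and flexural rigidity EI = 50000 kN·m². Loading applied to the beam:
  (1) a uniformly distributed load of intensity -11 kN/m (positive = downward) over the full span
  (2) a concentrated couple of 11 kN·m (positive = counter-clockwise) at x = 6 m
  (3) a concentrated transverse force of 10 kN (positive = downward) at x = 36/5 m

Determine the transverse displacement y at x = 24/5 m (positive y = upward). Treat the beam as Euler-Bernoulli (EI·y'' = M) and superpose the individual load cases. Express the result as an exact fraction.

y(24/5) = 184869/19531250 m

Load 1 — uniform load w=-11 kN/m over full span:
  y_1 = -wx²(L-x)²/(24EI) = -(-11)·(24/5)²·(12-(24/5))²/(24·50000) = 21384/1953125 m
Load 2 — applied couple M₀=11 kN·m at a=6 m (b=L-a=6):
  y_2 = (R_Ax³/6 - M_Ax²/2)/EI  [x≤a] with R_A=11/8, M_A=11/4 = ((11/8)·(24/5)³/6 - (11/4)·(24/5)²/2)/50000 = -99/781250 m
Load 3 — point force P=10 kN at a=36/5 m (b=L-a=24/5):
  y_3 = -Pb²x²(3aL-(3a+b)x)/(6L³EI)  [x≤a] = -10·(24/5)²·(24/5)²·(3·(36/5)·12-(3·(36/5)+(24/5))·(24/5))/(6·12³·50000) = -13248/9765625 m
Superposition: y = Σ y_i = 184869/19531250 m ≈ 0.009465 m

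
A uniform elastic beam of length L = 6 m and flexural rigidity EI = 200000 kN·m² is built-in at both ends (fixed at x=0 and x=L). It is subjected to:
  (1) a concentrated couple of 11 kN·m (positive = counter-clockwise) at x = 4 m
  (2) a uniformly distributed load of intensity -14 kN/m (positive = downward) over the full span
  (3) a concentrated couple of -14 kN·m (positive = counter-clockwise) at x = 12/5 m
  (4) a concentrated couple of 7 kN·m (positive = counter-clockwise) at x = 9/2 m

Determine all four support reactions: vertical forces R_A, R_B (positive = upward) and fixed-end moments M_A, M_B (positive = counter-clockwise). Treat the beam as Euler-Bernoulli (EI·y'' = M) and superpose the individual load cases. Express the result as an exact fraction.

Load 1 — applied couple M₀=11 kN·m at a=4 m (b=L-a=2):
  R_A = 6M₀ab/L³ = 6·11·4·2/6³ = 22/9 kN
  M_A = M₀b(2a-b)/L² = 11·2·(2·4-2)/6² = 11/3 kN·m
  R_B = -6M₀ab/L³ = -6·11·4·2/6³ = -22/9 kN
  M_B = M₀a(2b-a)/L² = 11·4·(2·2-4)/6² = 0 kN·m
Load 2 — uniform load w=-14 kN/m over full span:
  R_A = wL/2 = (-14)·6/2 = -42 kN
  M_A = wL²/12 = (-14)·6²/12 = -42 kN·m
  R_B = wL/2 = (-14)·6/2 = -42 kN
  M_B = -wL²/12 = -(-14)·6²/12 = 42 kN·m
Load 3 — applied couple M₀=-14 kN·m at a=12/5 m (b=L-a=18/5):
  R_A = 6M₀ab/L³ = 6·(-14)·(12/5)·(18/5)/6³ = -84/25 kN
  M_A = M₀b(2a-b)/L² = (-14)·(18/5)·(2·(12/5)-(18/5))/6² = -42/25 kN·m
  R_B = -6M₀ab/L³ = -6·(-14)·(12/5)·(18/5)/6³ = 84/25 kN
  M_B = M₀a(2b-a)/L² = (-14)·(12/5)·(2·(18/5)-(12/5))/6² = -112/25 kN·m
Load 4 — applied couple M₀=7 kN·m at a=9/2 m (b=L-a=3/2):
  R_A = 6M₀ab/L³ = 6·7·(9/2)·(3/2)/6³ = 21/16 kN
  M_A = M₀b(2a-b)/L² = 7·(3/2)·(2·(9/2)-(3/2))/6² = 35/16 kN·m
  R_B = -6M₀ab/L³ = -6·7·(9/2)·(3/2)/6³ = -21/16 kN
  M_B = M₀a(2b-a)/L² = 7·(9/2)·(2·(3/2)-(9/2))/6² = -21/16 kN·m
Superposition: R_A = -149771/3600 kN, M_A = -45391/1200 kN·m, R_B = -152629/3600 kN, M_B = 14483/400 kN·m

R_A = -149771/3600 kN, M_A = -45391/1200 kN·m, R_B = -152629/3600 kN, M_B = 14483/400 kN·m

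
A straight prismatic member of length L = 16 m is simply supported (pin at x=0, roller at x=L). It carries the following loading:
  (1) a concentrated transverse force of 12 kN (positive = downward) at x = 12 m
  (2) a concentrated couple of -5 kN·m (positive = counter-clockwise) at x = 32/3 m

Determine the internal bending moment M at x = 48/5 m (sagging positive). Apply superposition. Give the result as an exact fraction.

Load 1 — point force P=12 kN at a=12 m (b=L-a=4):
  M_1 = Pbx/L  [x≤a] = 12·4·(48/5)/16 = 144/5 kN·m
Load 2 — applied couple M₀=-5 kN·m at a=32/3 m (b=L-a=16/3):
  M_2 = M₀x/L  [x≤a] = (-5)·(48/5)/16 = -3 kN·m
Superposition: M = Σ M_i = 129/5 kN·m ≈ 25.800000 kN·m

M(48/5) = 129/5 kN·m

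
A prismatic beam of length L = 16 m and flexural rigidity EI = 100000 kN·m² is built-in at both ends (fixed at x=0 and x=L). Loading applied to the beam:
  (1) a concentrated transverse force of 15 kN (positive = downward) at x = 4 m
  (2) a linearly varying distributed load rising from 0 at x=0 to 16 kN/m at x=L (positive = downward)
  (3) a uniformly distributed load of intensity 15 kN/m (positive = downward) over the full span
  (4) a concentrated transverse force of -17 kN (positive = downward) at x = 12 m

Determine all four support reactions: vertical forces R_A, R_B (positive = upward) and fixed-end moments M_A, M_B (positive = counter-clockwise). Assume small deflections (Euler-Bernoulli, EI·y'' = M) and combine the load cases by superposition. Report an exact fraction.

Load 1 — point force P=15 kN at a=4 m (b=L-a=12):
  R_A = Pb²(3a+b)/L³ = 15·12²·(3·4+12)/16³ = 405/32 kN
  M_A = Pab²/L² = 15·4·12²/16² = 135/4 kN·m
  R_B = Pa²(a+3b)/L³ = 15·4²·(4+3·12)/16³ = 75/32 kN
  M_B = -Pa²b/L² = -15·4²·12/16² = -45/4 kN·m
Load 2 — triangular load w₀=16 kN/m (0→w₀ over full span):
  R_A = 3w₀L/20 = 3·16·16/20 = 192/5 kN
  M_A = w₀L²/30 = 16·16²/30 = 2048/15 kN·m
  R_B = 7w₀L/20 = 7·16·16/20 = 448/5 kN
  M_B = -w₀L²/20 = -16·16²/20 = -1024/5 kN·m
Load 3 — uniform load w=15 kN/m over full span:
  R_A = wL/2 = 15·16/2 = 120 kN
  M_A = wL²/12 = 15·16²/12 = 320 kN·m
  R_B = wL/2 = 15·16/2 = 120 kN
  M_B = -wL²/12 = -15·16²/12 = -320 kN·m
Load 4 — point force P=-17 kN at a=12 m (b=L-a=4):
  R_A = Pb²(3a+b)/L³ = (-17)·4²·(3·12+4)/16³ = -85/32 kN
  M_A = Pab²/L² = (-17)·12·4²/16² = -51/4 kN·m
  R_B = Pa²(a+3b)/L³ = (-17)·12²·(12+3·4)/16³ = -459/32 kN
  M_B = -Pa²b/L² = -(-17)·12²·4/16² = 153/4 kN·m
Superposition: R_A = 842/5 kN, M_A = 7163/15 kN·m, R_B = 988/5 kN, M_B = -2489/5 kN·m

R_A = 842/5 kN, M_A = 7163/15 kN·m, R_B = 988/5 kN, M_B = -2489/5 kN·m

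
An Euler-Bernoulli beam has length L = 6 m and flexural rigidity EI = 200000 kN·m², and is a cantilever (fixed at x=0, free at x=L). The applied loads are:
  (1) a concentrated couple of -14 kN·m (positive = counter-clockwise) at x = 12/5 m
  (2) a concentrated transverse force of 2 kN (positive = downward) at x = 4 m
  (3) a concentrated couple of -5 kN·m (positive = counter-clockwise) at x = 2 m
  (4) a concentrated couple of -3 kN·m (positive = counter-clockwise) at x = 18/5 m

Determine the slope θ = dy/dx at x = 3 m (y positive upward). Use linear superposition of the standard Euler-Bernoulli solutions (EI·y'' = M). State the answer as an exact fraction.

θ(3) = -169/500000 rad

Load 1 — applied couple M₀=-14 kN·m at a=12/5 m (b=L-a=18/5):
  θ_1 = M₀a/EI  [x>a] = (-14)·(12/5)/200000 = -21/125000 rad
Load 2 — point force P=2 kN at a=4 m (b=L-a=2):
  θ_2 = -Px(2a-x)/(2EI)  [x≤a] = -2·3·(2·4-3)/(2·200000) = -3/40000 rad
Load 3 — applied couple M₀=-5 kN·m at a=2 m (b=L-a=4):
  θ_3 = M₀a/EI  [x>a] = (-5)·2/200000 = -1/20000 rad
Load 4 — applied couple M₀=-3 kN·m at a=18/5 m (b=L-a=12/5):
  θ_4 = M₀x/EI  [x≤a] = (-3)·3/200000 = -9/200000 rad
Superposition: θ = Σ θ_i = -169/500000 rad ≈ -0.000338 rad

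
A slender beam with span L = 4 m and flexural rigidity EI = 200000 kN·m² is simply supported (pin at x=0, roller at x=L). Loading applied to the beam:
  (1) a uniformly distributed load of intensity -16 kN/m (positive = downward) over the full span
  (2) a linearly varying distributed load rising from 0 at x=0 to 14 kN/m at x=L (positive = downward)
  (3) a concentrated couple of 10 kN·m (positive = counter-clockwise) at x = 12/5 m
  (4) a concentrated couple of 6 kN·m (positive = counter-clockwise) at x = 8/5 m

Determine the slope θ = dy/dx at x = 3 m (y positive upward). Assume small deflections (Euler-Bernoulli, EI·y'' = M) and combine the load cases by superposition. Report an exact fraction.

Load 1 — uniform load w=-16 kN/m over full span:
  θ_1 = -w(L³-6Lx²+4x³)/(24EI) = -(-16)·(4³-6·4·3²+4·3³)/(24·200000) = -11/75000 rad
Load 2 — triangular load w₀=14 kN/m (0→w₀ over full span):
  θ_2 = -w₀(7L⁴-30L²x²+15x⁴)/(360LEI) = -14·(7·4⁴-30·4²·3²+15·3⁴)/(360·4·200000) = 9191/144000000 rad
Load 3 — applied couple M₀=10 kN·m at a=12/5 m (b=L-a=8/5):
  θ_3 = (M₀x²/(2L)-M₀(x-a)+C₁)/EI  [x>a] with C₁=M₀(3b²-L²)/(6L)=-52/15 = (10·3²/(2·4)-10·(3-(12/5))+(-52/15))/200000 = 107/12000000 rad
Load 4 — applied couple M₀=6 kN·m at a=8/5 m (b=L-a=12/5):
  θ_4 = (M₀x²/(2L)-M₀(x-a)+C₁)/EI  [x>a] with C₁=M₀(3b²-L²)/(6L)=8/25 = (6·3²/(2·4)-6·(3-(8/5))+(8/25))/200000 = -133/20000000 rad
Superposition: θ = Σ θ_i = -58013/720000000 rad ≈ -0.000081 rad

θ(3) = -58013/720000000 rad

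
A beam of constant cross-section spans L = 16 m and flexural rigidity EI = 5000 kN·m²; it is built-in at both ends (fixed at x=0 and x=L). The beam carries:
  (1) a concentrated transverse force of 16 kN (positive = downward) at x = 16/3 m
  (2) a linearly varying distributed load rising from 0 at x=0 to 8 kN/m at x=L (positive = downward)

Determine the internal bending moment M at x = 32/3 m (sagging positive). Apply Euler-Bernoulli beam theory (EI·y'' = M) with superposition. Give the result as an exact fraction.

Load 1 — point force P=16 kN at a=16/3 m (b=L-a=32/3):
  M_1 = Pa²(a+3b)(L-x)/L³ - Pa²b/L²  [x>a] = 16·(16/3)²·((16/3)+3·(32/3))·(16-(32/3))/16³ - 16·(16/3)²·(32/3)/16² = 256/81 kN·m
Load 2 — triangular load w₀=8 kN/m (0→w₀ over full span):
  M_2 = 3w₀Lx/20 - w₀L²/30 - w₀x³/(6L) = 3·8·16·(32/3)/20 - 8·16²/30 - 8·(32/3)³/(6·16) = 14336/405 kN·m
Superposition: M = Σ M_i = 15616/405 kN·m ≈ 38.558025 kN·m

M(32/3) = 15616/405 kN·m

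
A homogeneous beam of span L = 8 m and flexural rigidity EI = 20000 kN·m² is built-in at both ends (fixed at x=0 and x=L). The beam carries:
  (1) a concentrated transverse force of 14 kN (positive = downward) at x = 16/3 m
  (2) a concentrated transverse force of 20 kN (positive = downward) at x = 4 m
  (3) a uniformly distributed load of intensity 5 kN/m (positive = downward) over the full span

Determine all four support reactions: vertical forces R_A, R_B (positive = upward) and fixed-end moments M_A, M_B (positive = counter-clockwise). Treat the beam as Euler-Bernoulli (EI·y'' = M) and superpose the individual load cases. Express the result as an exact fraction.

R_A = 908/27 kN, M_A = 1484/27 kN·m, R_B = 1090/27 kN, M_B = -1708/27 kN·m

Load 1 — point force P=14 kN at a=16/3 m (b=L-a=8/3):
  R_A = Pb²(3a+b)/L³ = 14·(8/3)²·(3·(16/3)+(8/3))/8³ = 98/27 kN
  M_A = Pab²/L² = 14·(16/3)·(8/3)²/8² = 224/27 kN·m
  R_B = Pa²(a+3b)/L³ = 14·(16/3)²·((16/3)+3·(8/3))/8³ = 280/27 kN
  M_B = -Pa²b/L² = -14·(16/3)²·(8/3)/8² = -448/27 kN·m
Load 2 — point force P=20 kN at a=4 m (b=L-a=4):
  R_A = Pb²(3a+b)/L³ = 20·4²·(3·4+4)/8³ = 10 kN
  M_A = Pab²/L² = 20·4·4²/8² = 20 kN·m
  R_B = Pa²(a+3b)/L³ = 20·4²·(4+3·4)/8³ = 10 kN
  M_B = -Pa²b/L² = -20·4²·4/8² = -20 kN·m
Load 3 — uniform load w=5 kN/m over full span:
  R_A = wL/2 = 5·8/2 = 20 kN
  M_A = wL²/12 = 5·8²/12 = 80/3 kN·m
  R_B = wL/2 = 5·8/2 = 20 kN
  M_B = -wL²/12 = -5·8²/12 = -80/3 kN·m
Superposition: R_A = 908/27 kN, M_A = 1484/27 kN·m, R_B = 1090/27 kN, M_B = -1708/27 kN·m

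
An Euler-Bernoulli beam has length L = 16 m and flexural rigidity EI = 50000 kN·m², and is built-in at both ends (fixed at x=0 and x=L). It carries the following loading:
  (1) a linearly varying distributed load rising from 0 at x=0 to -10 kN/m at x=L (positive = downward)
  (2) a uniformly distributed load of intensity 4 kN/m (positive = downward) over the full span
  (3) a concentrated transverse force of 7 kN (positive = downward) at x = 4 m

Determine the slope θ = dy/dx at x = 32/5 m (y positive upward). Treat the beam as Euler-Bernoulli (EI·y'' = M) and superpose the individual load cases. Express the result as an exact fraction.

θ(32/5) = 256/390625 rad

Load 1 — triangular load w₀=-10 kN/m (0→w₀ over full span):
  θ_1 = -w₀(2x(L-x)(L-2x)(x+2L)+x²(L-x)²)/(120LEI) = -(-10)·(2·(32/5)·(16-(32/5))·(16-2·(32/5))·((32/5)+2·16)+(32/5)²·(16-(32/5))²)/(120·16·50000) = 768/390625 rad
Load 2 — uniform load w=4 kN/m over full span:
  θ_2 = -wx(L-x)(L-2x)/(12EI) = -4·(32/5)·(16-(32/5))·(16-2·(32/5))/(12·50000) = -512/390625 rad
Load 3 — point force P=7 kN at a=4 m (b=L-a=12):
  θ_3 = Pa²(L-x)(2bL-(3b+a)(L-x))/(2L³EI)  [x>a] = 7·4²·(16-(32/5))·(2·12·16-(3·12+4)·(16-(32/5)))/(2·16³·50000) = 0 rad
Superposition: θ = Σ θ_i = 256/390625 rad ≈ 0.000655 rad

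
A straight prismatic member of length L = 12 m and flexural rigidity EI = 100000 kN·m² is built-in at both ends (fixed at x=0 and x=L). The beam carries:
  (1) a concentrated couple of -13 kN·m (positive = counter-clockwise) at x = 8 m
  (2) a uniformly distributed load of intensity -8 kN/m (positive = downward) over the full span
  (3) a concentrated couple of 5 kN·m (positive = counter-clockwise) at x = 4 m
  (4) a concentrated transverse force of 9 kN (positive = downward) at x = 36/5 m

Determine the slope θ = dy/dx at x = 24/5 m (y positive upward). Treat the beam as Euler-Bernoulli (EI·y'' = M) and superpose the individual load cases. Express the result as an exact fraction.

Load 1 — applied couple M₀=-13 kN·m at a=8 m (b=L-a=4):
  θ_1 = (R_Ax²/2 - M_Ax)/EI  [x≤a] with R_A=-13/9, M_A=-13/3 = ((-13/9)·(24/5)²/2 - (-13/3)·(24/5))/100000 = 13/312500 rad
Load 2 — uniform load w=-8 kN/m over full span:
  θ_2 = -wx(L-x)(L-2x)/(12EI) = -(-8)·(24/5)·(12-(24/5))·(12-2·(24/5))/(12·100000) = 216/390625 rad
Load 3 — applied couple M₀=5 kN·m at a=4 m (b=L-a=8):
  θ_3 = (R_Ax²/2 - M_Ax - M₀(x-a))/EI  [x>a] with R_A=5/9, M_A=0 = ((5/9)·(24/5)²/2 - 0·(24/5) - 5·((24/5)-4))/100000 = 3/125000 rad
Load 4 — point force P=9 kN at a=36/5 m (b=L-a=24/5):
  θ_4 = -Pb²x(2aL-(3a+b)x)/(2L³EI)  [x≤a] = -9·(24/5)²·(24/5)·(2·(36/5)·12-(3·(36/5)+(24/5))·(24/5))/(2·12³·100000) = -1296/9765625 rad
Superposition: θ = Σ θ_i = 37957/78125000 rad ≈ 0.000486 rad

θ(24/5) = 37957/78125000 rad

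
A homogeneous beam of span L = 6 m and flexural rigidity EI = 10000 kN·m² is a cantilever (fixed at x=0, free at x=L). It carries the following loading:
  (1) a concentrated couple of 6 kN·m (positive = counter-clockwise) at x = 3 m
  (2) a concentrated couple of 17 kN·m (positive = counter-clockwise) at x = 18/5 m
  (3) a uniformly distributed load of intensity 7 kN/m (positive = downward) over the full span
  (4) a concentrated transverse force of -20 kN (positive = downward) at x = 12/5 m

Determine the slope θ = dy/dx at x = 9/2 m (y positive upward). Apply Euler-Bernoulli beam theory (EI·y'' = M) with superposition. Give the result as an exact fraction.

Load 1 — applied couple M₀=6 kN·m at a=3 m (b=L-a=3):
  θ_1 = M₀a/EI  [x>a] = 6·3/10000 = 9/5000 rad
Load 2 — applied couple M₀=17 kN·m at a=18/5 m (b=L-a=12/5):
  θ_2 = M₀a/EI  [x>a] = 17·(18/5)/10000 = 153/25000 rad
Load 3 — uniform load w=7 kN/m over full span:
  θ_3 = -wx(x²-3Lx+3L²)/(6EI) = -7·(9/2)·((9/2)²-3·6·(9/2)+3·6²)/(6·10000) = -3969/160000 rad
Load 4 — point force P=-20 kN at a=12/5 m (b=L-a=18/5):
  θ_4 = -Pa²/(2EI)  [x>a] = -(-20)·(12/5)²/(2·10000) = 18/3125 rad
Superposition: θ = Σ θ_i = -8901/800000 rad ≈ -0.011126 rad

θ(9/2) = -8901/800000 rad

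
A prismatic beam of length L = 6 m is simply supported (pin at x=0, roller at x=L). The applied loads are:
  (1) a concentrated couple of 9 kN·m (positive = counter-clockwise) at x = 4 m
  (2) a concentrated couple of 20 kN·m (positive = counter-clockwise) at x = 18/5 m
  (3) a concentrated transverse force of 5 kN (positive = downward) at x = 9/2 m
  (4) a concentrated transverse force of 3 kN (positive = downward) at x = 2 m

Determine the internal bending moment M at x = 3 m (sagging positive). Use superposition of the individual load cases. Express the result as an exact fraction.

Load 1 — applied couple M₀=9 kN·m at a=4 m (b=L-a=2):
  M_1 = M₀x/L  [x≤a] = 9·3/6 = 9/2 kN·m
Load 2 — applied couple M₀=20 kN·m at a=18/5 m (b=L-a=12/5):
  M_2 = M₀x/L  [x≤a] = 20·3/6 = 10 kN·m
Load 3 — point force P=5 kN at a=9/2 m (b=L-a=3/2):
  M_3 = Pbx/L  [x≤a] = 5·(3/2)·3/6 = 15/4 kN·m
Load 4 — point force P=3 kN at a=2 m (b=L-a=4):
  M_4 = Pa(L-x)/L  [x>a] = 3·2·(6-3)/6 = 3 kN·m
Superposition: M = Σ M_i = 85/4 kN·m ≈ 21.250000 kN·m

M(3) = 85/4 kN·m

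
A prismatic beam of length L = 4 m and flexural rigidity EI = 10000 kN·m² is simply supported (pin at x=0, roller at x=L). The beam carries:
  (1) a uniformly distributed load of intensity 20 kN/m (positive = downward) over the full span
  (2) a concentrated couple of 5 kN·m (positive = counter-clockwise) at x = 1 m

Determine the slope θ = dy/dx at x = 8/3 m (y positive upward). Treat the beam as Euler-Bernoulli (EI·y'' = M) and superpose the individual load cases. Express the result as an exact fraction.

Load 1 — uniform load w=20 kN/m over full span:
  θ_1 = -w(L³-6Lx²+4x³)/(24EI) = -20·(4³-6·4·(8/3)²+4·(8/3)³)/(24·10000) = 26/10125 rad
Load 2 — applied couple M₀=5 kN·m at a=1 m (b=L-a=3):
  θ_2 = (M₀x²/(2L)-M₀(x-a)+C₁)/EI  [x>a] with C₁=M₀(3b²-L²)/(6L)=55/24 = (5·(8/3)²/(2·4)-5·((8/3)-1)+(55/24))/10000 = -23/144000 rad
Superposition: θ = Σ θ_i = 3121/1296000 rad ≈ 0.002408 rad

θ(8/3) = 3121/1296000 rad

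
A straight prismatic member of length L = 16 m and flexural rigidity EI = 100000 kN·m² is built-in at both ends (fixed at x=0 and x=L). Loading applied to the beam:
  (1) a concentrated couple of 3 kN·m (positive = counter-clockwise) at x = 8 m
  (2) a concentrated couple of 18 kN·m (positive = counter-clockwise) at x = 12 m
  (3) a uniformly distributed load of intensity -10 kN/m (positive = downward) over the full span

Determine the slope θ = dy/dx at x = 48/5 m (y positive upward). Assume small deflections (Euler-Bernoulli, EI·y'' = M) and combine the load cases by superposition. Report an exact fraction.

Load 1 — applied couple M₀=3 kN·m at a=8 m (b=L-a=8):
  θ_1 = (R_Ax²/2 - M_Ax - M₀(x-a))/EI  [x>a] with R_A=9/32, M_A=3/4 = ((9/32)·(48/5)²/2 - (3/4)·(48/5) - 3·((48/5)-8))/100000 = 3/312500 rad
Load 2 — applied couple M₀=18 kN·m at a=12 m (b=L-a=4):
  θ_2 = (R_Ax²/2 - M_Ax)/EI  [x≤a] with R_A=81/64, M_A=45/8 = ((81/64)·(48/5)²/2 - (45/8)·(48/5))/100000 = 27/625000 rad
Load 3 — uniform load w=-10 kN/m over full span:
  θ_3 = -wx(L-x)(L-2x)/(12EI) = -(-10)·(48/5)·(16-(48/5))·(16-2·(48/5))/(12·100000) = -128/78125 rad
Superposition: θ = Σ θ_i = -991/625000 rad ≈ -0.001586 rad

θ(48/5) = -991/625000 rad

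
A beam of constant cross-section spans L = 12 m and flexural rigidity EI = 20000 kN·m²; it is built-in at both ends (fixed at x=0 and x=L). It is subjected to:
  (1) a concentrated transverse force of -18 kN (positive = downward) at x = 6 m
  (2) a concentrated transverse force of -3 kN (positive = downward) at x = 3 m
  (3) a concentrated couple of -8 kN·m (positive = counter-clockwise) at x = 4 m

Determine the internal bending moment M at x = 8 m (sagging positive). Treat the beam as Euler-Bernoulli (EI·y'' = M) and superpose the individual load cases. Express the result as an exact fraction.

Load 1 — point force P=-18 kN at a=6 m (b=L-a=6):
  M_1 = Pa²(a+3b)(L-x)/L³ - Pa²b/L²  [x>a] = (-18)·6²·(6+3·6)·(12-8)/12³ - (-18)·6²·6/12² = -9 kN·m
Load 2 — point force P=-3 kN at a=3 m (b=L-a=9):
  M_2 = Pa²(a+3b)(L-x)/L³ - Pa²b/L²  [x>a] = (-3)·3²·(3+3·9)·(12-8)/12³ - (-3)·3²·9/12² = -3/16 kN·m
Load 3 — applied couple M₀=-8 kN·m at a=4 m (b=L-a=8):
  M_3 = R_Ax - M_A - M₀  [x>a] with R_A=-8/9, M_A=0 = (-8/9)·8 - 0 - (-8) = 8/9 kN·m
Superposition: M = Σ M_i = -1195/144 kN·m ≈ -8.298611 kN·m

M(8) = -1195/144 kN·m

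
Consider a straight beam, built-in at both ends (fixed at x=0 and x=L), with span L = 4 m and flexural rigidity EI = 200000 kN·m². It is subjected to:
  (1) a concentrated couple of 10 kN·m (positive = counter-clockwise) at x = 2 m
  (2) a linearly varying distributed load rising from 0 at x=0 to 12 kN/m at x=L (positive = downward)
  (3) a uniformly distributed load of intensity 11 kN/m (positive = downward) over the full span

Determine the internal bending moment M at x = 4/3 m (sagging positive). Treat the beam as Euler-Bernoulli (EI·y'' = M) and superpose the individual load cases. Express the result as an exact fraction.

M(4/3) = 2539/270 kN·m

Load 1 — applied couple M₀=10 kN·m at a=2 m (b=L-a=2):
  M_1 = R_Ax - M_A  [x≤a] with R_A=15/4, M_A=5/2 = (15/4)·(4/3) - (5/2) = 5/2 kN·m
Load 2 — triangular load w₀=12 kN/m (0→w₀ over full span):
  M_2 = 3w₀Lx/20 - w₀L²/30 - w₀x³/(6L) = 3·12·4·(4/3)/20 - 12·4²/30 - 12·(4/3)³/(6·4) = 272/135 kN·m
Load 3 — uniform load w=11 kN/m over full span:
  M_3 = wLx/2 - wL²/12 - wx²/2 = 11·4·(4/3)/2 - 11·4²/12 - 11·(4/3)²/2 = 44/9 kN·m
Superposition: M = Σ M_i = 2539/270 kN·m ≈ 9.403704 kN·m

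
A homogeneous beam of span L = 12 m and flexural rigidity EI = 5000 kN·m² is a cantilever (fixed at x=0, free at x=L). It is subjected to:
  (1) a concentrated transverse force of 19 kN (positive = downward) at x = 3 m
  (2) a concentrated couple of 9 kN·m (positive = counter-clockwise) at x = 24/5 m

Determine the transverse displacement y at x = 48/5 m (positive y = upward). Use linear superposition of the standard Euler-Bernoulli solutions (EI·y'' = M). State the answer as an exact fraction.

Load 1 — point force P=19 kN at a=3 m (b=L-a=9):
  y_1 = -Pa²(3x-a)/(6EI)  [x>a] = -19·3²·(3·(48/5)-3)/(6·5000) = -7353/50000 m
Load 2 — applied couple M₀=9 kN·m at a=24/5 m (b=L-a=36/5):
  y_2 = M₀a(2x-a)/(2EI)  [x>a] = 9·(24/5)·(2·(48/5)-(24/5))/(2·5000) = 972/15625 m
Superposition: y = Σ y_i = -21213/250000 m ≈ -0.084852 m

y(48/5) = -21213/250000 m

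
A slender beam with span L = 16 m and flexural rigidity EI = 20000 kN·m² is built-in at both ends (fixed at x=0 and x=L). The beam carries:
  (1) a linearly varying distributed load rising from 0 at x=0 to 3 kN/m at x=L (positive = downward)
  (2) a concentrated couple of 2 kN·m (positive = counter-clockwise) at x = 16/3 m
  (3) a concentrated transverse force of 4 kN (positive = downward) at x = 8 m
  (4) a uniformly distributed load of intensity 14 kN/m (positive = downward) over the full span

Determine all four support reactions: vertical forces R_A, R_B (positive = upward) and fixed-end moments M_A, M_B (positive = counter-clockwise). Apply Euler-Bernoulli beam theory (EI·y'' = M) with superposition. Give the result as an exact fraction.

R_A = 3641/30 kN, M_A = 4984/15 kN·m, R_B = 3919/30 kN, M_B = -1722/5 kN·m

Load 1 — triangular load w₀=3 kN/m (0→w₀ over full span):
  R_A = 3w₀L/20 = 3·3·16/20 = 36/5 kN
  M_A = w₀L²/30 = 3·16²/30 = 128/5 kN·m
  R_B = 7w₀L/20 = 7·3·16/20 = 84/5 kN
  M_B = -w₀L²/20 = -3·16²/20 = -192/5 kN·m
Load 2 — applied couple M₀=2 kN·m at a=16/3 m (b=L-a=32/3):
  R_A = 6M₀ab/L³ = 6·2·(16/3)·(32/3)/16³ = 1/6 kN
  M_A = M₀b(2a-b)/L² = 2·(32/3)·(2·(16/3)-(32/3))/16² = 0 kN·m
  R_B = -6M₀ab/L³ = -6·2·(16/3)·(32/3)/16³ = -1/6 kN
  M_B = M₀a(2b-a)/L² = 2·(16/3)·(2·(32/3)-(16/3))/16² = 2/3 kN·m
Load 3 — point force P=4 kN at a=8 m (b=L-a=8):
  R_A = Pb²(3a+b)/L³ = 4·8²·(3·8+8)/16³ = 2 kN
  M_A = Pab²/L² = 4·8·8²/16² = 8 kN·m
  R_B = Pa²(a+3b)/L³ = 4·8²·(8+3·8)/16³ = 2 kN
  M_B = -Pa²b/L² = -4·8²·8/16² = -8 kN·m
Load 4 — uniform load w=14 kN/m over full span:
  R_A = wL/2 = 14·16/2 = 112 kN
  M_A = wL²/12 = 14·16²/12 = 896/3 kN·m
  R_B = wL/2 = 14·16/2 = 112 kN
  M_B = -wL²/12 = -14·16²/12 = -896/3 kN·m
Superposition: R_A = 3641/30 kN, M_A = 4984/15 kN·m, R_B = 3919/30 kN, M_B = -1722/5 kN·m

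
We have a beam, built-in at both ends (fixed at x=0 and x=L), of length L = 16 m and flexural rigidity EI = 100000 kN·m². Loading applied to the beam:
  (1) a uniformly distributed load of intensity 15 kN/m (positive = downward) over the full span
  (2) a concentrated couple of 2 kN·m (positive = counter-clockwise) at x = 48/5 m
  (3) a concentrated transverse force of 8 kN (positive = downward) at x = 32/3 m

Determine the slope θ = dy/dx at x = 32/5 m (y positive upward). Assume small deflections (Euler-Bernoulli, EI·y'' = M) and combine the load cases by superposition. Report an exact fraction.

θ(32/5) = -46472/17578125 rad

Load 1 — uniform load w=15 kN/m over full span:
  θ_1 = -wx(L-x)(L-2x)/(12EI) = -15·(32/5)·(16-(32/5))·(16-2·(32/5))/(12·100000) = -192/78125 rad
Load 2 — applied couple M₀=2 kN·m at a=48/5 m (b=L-a=32/5):
  θ_2 = (R_Ax²/2 - M_Ax)/EI  [x≤a] with R_A=9/50, M_A=16/25 = ((9/50)·(32/5)²/2 - (16/25)·(32/5))/100000 = -8/1953125 rad
Load 3 — point force P=8 kN at a=32/3 m (b=L-a=16/3):
  θ_3 = -Pb²x(2aL-(3a+b)x)/(2L³EI)  [x≤a] = -8·(16/3)²·(32/5)·(2·(32/3)·16-(3·(32/3)+(16/3))·(32/5))/(2·16³·100000) = -128/703125 rad
Superposition: θ = Σ θ_i = -46472/17578125 rad ≈ -0.002644 rad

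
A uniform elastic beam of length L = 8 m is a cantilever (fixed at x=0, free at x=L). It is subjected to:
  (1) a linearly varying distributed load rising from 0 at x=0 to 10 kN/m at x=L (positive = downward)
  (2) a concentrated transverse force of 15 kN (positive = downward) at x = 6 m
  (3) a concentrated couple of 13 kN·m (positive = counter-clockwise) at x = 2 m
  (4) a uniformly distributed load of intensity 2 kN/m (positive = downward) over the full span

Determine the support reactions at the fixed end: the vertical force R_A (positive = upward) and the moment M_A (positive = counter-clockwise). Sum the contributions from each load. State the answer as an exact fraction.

Load 1 — triangular load w₀=10 kN/m (0→w₀ over full span):
  R_A = w₀L/2 = 10·8/2 = 40 kN
  M_A = w₀L²/3 = 10·8²/3 = 640/3 kN·m
Load 2 — point force P=15 kN at a=6 m (b=L-a=2):
  R_A = P = 15 kN
  M_A = Pa = 15·6 = 90 kN·m
Load 3 — applied couple M₀=13 kN·m at a=2 m (b=L-a=6):
  R_A = 0 kN
  M_A = -M₀ = -13 kN·m
Load 4 — uniform load w=2 kN/m over full span:
  R_A = wL = 2·8 = 16 kN
  M_A = wL²/2 = 2·8²/2 = 64 kN·m
Superposition: R_A = 71 kN, M_A = 1063/3 kN·m

R_A = 71 kN, M_A = 1063/3 kN·m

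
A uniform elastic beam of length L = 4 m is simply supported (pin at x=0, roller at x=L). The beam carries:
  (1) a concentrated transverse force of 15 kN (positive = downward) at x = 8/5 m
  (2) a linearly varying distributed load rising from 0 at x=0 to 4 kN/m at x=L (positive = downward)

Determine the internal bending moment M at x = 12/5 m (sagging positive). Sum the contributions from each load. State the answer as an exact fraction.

M(12/5) = 1712/125 kN·m

Load 1 — point force P=15 kN at a=8/5 m (b=L-a=12/5):
  M_1 = Pa(L-x)/L  [x>a] = 15·(8/5)·(4-(12/5))/4 = 48/5 kN·m
Load 2 — triangular load w₀=4 kN/m (0→w₀ over full span):
  M_2 = w₀Lx/6 - w₀x³/(6L) = 4·4·(12/5)/6 - 4·(12/5)³/(6·4) = 512/125 kN·m
Superposition: M = Σ M_i = 1712/125 kN·m ≈ 13.696000 kN·m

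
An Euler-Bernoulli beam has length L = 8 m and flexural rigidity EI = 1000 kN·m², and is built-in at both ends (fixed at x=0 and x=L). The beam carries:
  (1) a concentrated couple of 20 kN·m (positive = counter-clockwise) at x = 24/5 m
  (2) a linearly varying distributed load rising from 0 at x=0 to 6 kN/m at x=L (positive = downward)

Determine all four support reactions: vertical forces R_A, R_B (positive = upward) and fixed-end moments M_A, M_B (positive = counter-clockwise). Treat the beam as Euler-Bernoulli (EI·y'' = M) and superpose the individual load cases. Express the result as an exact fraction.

Load 1 — applied couple M₀=20 kN·m at a=24/5 m (b=L-a=16/5):
  R_A = 6M₀ab/L³ = 6·20·(24/5)·(16/5)/8³ = 18/5 kN
  M_A = M₀b(2a-b)/L² = 20·(16/5)·(2·(24/5)-(16/5))/8² = 32/5 kN·m
  R_B = -6M₀ab/L³ = -6·20·(24/5)·(16/5)/8³ = -18/5 kN
  M_B = M₀a(2b-a)/L² = 20·(24/5)·(2·(16/5)-(24/5))/8² = 12/5 kN·m
Load 2 — triangular load w₀=6 kN/m (0→w₀ over full span):
  R_A = 3w₀L/20 = 3·6·8/20 = 36/5 kN
  M_A = w₀L²/30 = 6·8²/30 = 64/5 kN·m
  R_B = 7w₀L/20 = 7·6·8/20 = 84/5 kN
  M_B = -w₀L²/20 = -6·8²/20 = -96/5 kN·m
Superposition: R_A = 54/5 kN, M_A = 96/5 kN·m, R_B = 66/5 kN, M_B = -84/5 kN·m

R_A = 54/5 kN, M_A = 96/5 kN·m, R_B = 66/5 kN, M_B = -84/5 kN·m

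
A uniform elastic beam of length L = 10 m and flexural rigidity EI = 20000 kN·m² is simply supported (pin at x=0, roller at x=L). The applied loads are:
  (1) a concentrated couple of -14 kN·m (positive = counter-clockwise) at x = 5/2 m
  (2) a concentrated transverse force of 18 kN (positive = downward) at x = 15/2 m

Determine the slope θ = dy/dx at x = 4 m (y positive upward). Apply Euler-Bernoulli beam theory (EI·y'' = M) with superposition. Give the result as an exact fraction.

Load 1 — applied couple M₀=-14 kN·m at a=5/2 m (b=L-a=15/2):
  θ_1 = (M₀x²/(2L)-M₀(x-a)+C₁)/EI  [x>a] with C₁=M₀(3b²-L²)/(6L)=-385/24 = ((-14)·4²/(2·10)-(-14)·(4-(5/2))+(-385/24))/20000 = -749/2400000 rad
Load 2 — point force P=18 kN at a=15/2 m (b=L-a=5/2):
  θ_2 = -Pb(L²-b²-3x²)/(6LEI)  [x≤a] = -18·(5/2)·(10²-(5/2)²-3·4²)/(6·10·20000) = -549/320000 rad
Superposition: θ = Σ θ_i = -9733/4800000 rad ≈ -0.002028 rad

θ(4) = -9733/4800000 rad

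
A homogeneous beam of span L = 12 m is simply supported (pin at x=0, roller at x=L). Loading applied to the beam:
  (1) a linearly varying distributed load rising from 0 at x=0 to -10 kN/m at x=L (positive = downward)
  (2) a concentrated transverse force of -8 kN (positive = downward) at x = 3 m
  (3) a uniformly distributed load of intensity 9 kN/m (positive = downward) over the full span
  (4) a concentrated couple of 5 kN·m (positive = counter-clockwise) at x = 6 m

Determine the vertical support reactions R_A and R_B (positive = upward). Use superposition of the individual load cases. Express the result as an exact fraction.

Load 1 — triangular load w₀=-10 kN/m (0→w₀ over full span):
  R_A = w₀L/6 = (-10)·12/6 = -20 kN
  R_B = w₀L/3 = (-10)·12/3 = -40 kN
Load 2 — point force P=-8 kN at a=3 m (b=L-a=9):
  R_A = Pb/L = (-8)·9/12 = -6 kN
  R_B = Pa/L = (-8)·3/12 = -2 kN
Load 3 — uniform load w=9 kN/m over full span:
  R_A = wL/2 = 9·12/2 = 54 kN
  R_B = wL/2 = 9·12/2 = 54 kN
Load 4 — applied couple M₀=5 kN·m at a=6 m (b=L-a=6):
  R_A = M₀/L = 5/12 kN
  R_B = -M₀/L = -5/12 kN
Superposition: R_A = 341/12 kN, R_B = 139/12 kN

R_A = 341/12 kN, R_B = 139/12 kN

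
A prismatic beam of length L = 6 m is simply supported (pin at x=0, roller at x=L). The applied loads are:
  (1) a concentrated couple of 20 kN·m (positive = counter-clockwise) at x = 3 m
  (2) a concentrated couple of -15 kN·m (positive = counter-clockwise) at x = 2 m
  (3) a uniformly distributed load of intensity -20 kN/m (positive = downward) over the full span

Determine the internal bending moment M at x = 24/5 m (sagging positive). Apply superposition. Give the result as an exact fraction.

M(24/5) = -293/5 kN·m

Load 1 — applied couple M₀=20 kN·m at a=3 m (b=L-a=3):
  M_1 = M₀x/L - M₀  [x>a] = 20·(24/5)/6 - 20 = -4 kN·m
Load 2 — applied couple M₀=-15 kN·m at a=2 m (b=L-a=4):
  M_2 = M₀x/L - M₀  [x>a] = (-15)·(24/5)/6 - (-15) = 3 kN·m
Load 3 — uniform load w=-20 kN/m over full span:
  M_3 = wx(L-x)/2 = (-20)·(24/5)·(6-(24/5))/2 = -288/5 kN·m
Superposition: M = Σ M_i = -293/5 kN·m ≈ -58.600000 kN·m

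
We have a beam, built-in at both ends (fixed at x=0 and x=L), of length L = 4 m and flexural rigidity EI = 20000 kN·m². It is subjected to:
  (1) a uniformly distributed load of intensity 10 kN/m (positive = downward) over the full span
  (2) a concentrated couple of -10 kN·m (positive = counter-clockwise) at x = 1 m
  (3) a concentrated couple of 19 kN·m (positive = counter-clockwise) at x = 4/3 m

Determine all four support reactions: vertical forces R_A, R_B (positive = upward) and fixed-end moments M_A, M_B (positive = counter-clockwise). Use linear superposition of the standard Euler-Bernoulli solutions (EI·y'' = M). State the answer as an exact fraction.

Load 1 — uniform load w=10 kN/m over full span:
  R_A = wL/2 = 10·4/2 = 20 kN
  M_A = wL²/12 = 10·4²/12 = 40/3 kN·m
  R_B = wL/2 = 10·4/2 = 20 kN
  M_B = -wL²/12 = -10·4²/12 = -40/3 kN·m
Load 2 — applied couple M₀=-10 kN·m at a=1 m (b=L-a=3):
  R_A = 6M₀ab/L³ = 6·(-10)·1·3/4³ = -45/16 kN
  M_A = M₀b(2a-b)/L² = (-10)·3·(2·1-3)/4² = 15/8 kN·m
  R_B = -6M₀ab/L³ = -6·(-10)·1·3/4³ = 45/16 kN
  M_B = M₀a(2b-a)/L² = (-10)·1·(2·3-1)/4² = -25/8 kN·m
Load 3 — applied couple M₀=19 kN·m at a=4/3 m (b=L-a=8/3):
  R_A = 6M₀ab/L³ = 6·19·(4/3)·(8/3)/4³ = 19/3 kN
  M_A = M₀b(2a-b)/L² = 19·(8/3)·(2·(4/3)-(8/3))/4² = 0 kN·m
  R_B = -6M₀ab/L³ = -6·19·(4/3)·(8/3)/4³ = -19/3 kN
  M_B = M₀a(2b-a)/L² = 19·(4/3)·(2·(8/3)-(4/3))/4² = 19/3 kN·m
Superposition: R_A = 1129/48 kN, M_A = 365/24 kN·m, R_B = 791/48 kN, M_B = -81/8 kN·m

R_A = 1129/48 kN, M_A = 365/24 kN·m, R_B = 791/48 kN, M_B = -81/8 kN·m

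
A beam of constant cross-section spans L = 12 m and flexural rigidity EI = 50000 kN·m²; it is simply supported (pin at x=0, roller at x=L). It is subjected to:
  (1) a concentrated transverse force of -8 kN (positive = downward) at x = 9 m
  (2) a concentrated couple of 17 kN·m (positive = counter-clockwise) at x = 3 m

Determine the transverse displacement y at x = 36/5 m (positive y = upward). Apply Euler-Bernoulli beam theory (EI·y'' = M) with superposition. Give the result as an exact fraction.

Load 1 — point force P=-8 kN at a=9 m (b=L-a=3):
  y_1 = -Pbx(L²-b²-x²)/(6LEI)  [x≤a] = -(-8)·3·(36/5)·(12²-3²-(36/5)²)/(6·12·50000) = 6237/1562500 m
Load 2 — applied couple M₀=17 kN·m at a=3 m (b=L-a=9):
  y_2 = (M₀x³/(6L)-M₀(x-a)²/2+C₁x)/EI  [x>a] with C₁=M₀(3b²-L²)/(6L)=187/8 = (17·(36/5)³/(6·12)-17·((36/5)-3)²/2+(187/8)·(36/5))/50000 = 13311/6250000 m
Superposition: y = Σ y_i = 38259/6250000 m ≈ 0.006121 m

y(36/5) = 38259/6250000 m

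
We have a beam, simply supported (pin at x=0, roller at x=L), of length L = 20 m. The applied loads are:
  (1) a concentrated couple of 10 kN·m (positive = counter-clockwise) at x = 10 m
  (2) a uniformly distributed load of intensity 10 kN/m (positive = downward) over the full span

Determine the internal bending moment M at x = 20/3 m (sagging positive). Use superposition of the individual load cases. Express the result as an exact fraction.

Load 1 — applied couple M₀=10 kN·m at a=10 m (b=L-a=10):
  M_1 = M₀x/L  [x≤a] = 10·(20/3)/20 = 10/3 kN·m
Load 2 — uniform load w=10 kN/m over full span:
  M_2 = wx(L-x)/2 = 10·(20/3)·(20-(20/3))/2 = 4000/9 kN·m
Superposition: M = Σ M_i = 4030/9 kN·m ≈ 447.777778 kN·m

M(20/3) = 4030/9 kN·m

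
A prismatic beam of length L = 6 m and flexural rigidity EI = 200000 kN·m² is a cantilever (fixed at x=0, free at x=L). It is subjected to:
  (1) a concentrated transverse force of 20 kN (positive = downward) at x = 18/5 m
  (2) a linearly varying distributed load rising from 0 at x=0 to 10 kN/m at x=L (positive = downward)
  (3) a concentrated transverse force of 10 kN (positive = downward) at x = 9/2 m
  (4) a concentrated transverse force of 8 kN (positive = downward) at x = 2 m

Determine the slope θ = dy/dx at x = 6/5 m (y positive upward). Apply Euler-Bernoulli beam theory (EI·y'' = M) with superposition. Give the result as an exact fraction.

θ(6/5) = -3981/3125000 rad

Load 1 — point force P=20 kN at a=18/5 m (b=L-a=12/5):
  θ_1 = -Px(2a-x)/(2EI)  [x≤a] = -20·(6/5)·(2·(18/5)-(6/5))/(2·200000) = -9/25000 rad
Load 2 — triangular load w₀=10 kN/m (0→w₀ over full span):
  θ_2 = (w₀Lx²/4-w₀L²x/3-w₀x⁴/(24L))/EI = (10·6·(6/5)²/4-10·6²·(6/5)/3-10·(6/5)⁴/(24·6))/200000 = -7659/12500000 rad
Load 3 — point force P=10 kN at a=9/2 m (b=L-a=3/2):
  θ_3 = -Px(2a-x)/(2EI)  [x≤a] = -10·(6/5)·(2·(9/2)-(6/5))/(2·200000) = -117/500000 rad
Load 4 — point force P=8 kN at a=2 m (b=L-a=4):
  θ_4 = -Px(2a-x)/(2EI)  [x≤a] = -8·(6/5)·(2·2-(6/5))/(2·200000) = -21/312500 rad
Superposition: θ = Σ θ_i = -3981/3125000 rad ≈ -0.001274 rad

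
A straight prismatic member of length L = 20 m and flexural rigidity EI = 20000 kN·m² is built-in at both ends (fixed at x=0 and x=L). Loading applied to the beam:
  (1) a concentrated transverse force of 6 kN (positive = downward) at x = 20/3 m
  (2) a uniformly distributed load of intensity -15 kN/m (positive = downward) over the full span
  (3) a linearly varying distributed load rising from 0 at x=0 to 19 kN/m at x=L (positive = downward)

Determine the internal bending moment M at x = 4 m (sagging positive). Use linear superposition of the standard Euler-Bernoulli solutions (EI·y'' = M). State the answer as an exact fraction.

Load 1 — point force P=6 kN at a=20/3 m (b=L-a=40/3):
  M_1 = Pb²(3a+b)x/L³ - Pab²/L²  [x≤a] = 6·(40/3)²·(3·(20/3)+(40/3))·4/20³ - 6·(20/3)·(40/3)²/20² = 0 kN·m
Load 2 — uniform load w=-15 kN/m over full span:
  M_2 = wLx/2 - wL²/12 - wx²/2 = (-15)·20·4/2 - (-15)·20²/12 - (-15)·4²/2 = 20 kN·m
Load 3 — triangular load w₀=19 kN/m (0→w₀ over full span):
  M_3 = 3w₀Lx/20 - w₀L²/30 - w₀x³/(6L) = 3·19·20·4/20 - 19·20²/30 - 19·4³/(6·20) = -532/15 kN·m
Superposition: M = Σ M_i = -232/15 kN·m ≈ -15.466667 kN·m

M(4) = -232/15 kN·m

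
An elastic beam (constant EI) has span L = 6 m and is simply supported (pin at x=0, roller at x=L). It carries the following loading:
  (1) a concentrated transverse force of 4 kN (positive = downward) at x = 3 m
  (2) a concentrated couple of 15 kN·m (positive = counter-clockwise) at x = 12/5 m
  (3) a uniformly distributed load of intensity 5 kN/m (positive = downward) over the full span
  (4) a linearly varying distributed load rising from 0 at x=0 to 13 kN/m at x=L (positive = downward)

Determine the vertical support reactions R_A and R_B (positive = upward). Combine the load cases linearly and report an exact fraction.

R_A = 65/2 kN, R_B = 81/2 kN

Load 1 — point force P=4 kN at a=3 m (b=L-a=3):
  R_A = Pb/L = 4·3/6 = 2 kN
  R_B = Pa/L = 4·3/6 = 2 kN
Load 2 — applied couple M₀=15 kN·m at a=12/5 m (b=L-a=18/5):
  R_A = M₀/L = 15/6 = 5/2 kN
  R_B = -M₀/L = -15/6 = -5/2 kN
Load 3 — uniform load w=5 kN/m over full span:
  R_A = wL/2 = 5·6/2 = 15 kN
  R_B = wL/2 = 5·6/2 = 15 kN
Load 4 — triangular load w₀=13 kN/m (0→w₀ over full span):
  R_A = w₀L/6 = 13·6/6 = 13 kN
  R_B = w₀L/3 = 13·6/3 = 26 kN
Superposition: R_A = 65/2 kN, R_B = 81/2 kN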